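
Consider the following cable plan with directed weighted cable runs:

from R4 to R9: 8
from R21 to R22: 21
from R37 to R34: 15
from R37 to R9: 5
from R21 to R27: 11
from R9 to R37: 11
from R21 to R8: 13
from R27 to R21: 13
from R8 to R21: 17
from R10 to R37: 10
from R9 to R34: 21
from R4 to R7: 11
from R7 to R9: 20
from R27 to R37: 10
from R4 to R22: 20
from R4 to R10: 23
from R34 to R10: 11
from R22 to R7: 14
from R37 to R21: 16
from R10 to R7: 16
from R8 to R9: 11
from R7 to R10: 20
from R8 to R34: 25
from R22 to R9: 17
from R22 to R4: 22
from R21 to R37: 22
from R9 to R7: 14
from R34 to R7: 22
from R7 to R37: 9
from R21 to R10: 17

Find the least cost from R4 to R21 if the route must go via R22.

59

Best R4 to R22: R4 → R22 costing 20
Best R22 to R21: R22 → R7 → R37 → R21 costing 39
Total via R22: 20 + 39 = 59.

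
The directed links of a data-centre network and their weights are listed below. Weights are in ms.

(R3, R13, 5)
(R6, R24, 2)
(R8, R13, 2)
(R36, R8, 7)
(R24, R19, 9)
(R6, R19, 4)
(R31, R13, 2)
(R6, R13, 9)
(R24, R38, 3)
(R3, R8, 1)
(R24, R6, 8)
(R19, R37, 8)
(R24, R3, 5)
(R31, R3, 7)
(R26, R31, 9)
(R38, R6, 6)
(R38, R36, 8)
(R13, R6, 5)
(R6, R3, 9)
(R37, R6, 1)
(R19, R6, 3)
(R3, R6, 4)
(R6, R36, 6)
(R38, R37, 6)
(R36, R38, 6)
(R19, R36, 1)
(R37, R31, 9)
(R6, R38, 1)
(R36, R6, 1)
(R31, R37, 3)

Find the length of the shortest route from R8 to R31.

23 ms

Shortest distances from R8:
R8: 0
R13: 2  (via R8)
R6: 7  (via R13)
R38: 8  (via R6)
R24: 9  (via R6)
R19: 11  (via R6)
R36: 12  (via R19)
R37: 14  (via R38)
R3: 14  (via R24)
R31: 23  (via R37)
Shortest route: R8 → R13 → R6 → R38 → R37 → R31 = 23 ms.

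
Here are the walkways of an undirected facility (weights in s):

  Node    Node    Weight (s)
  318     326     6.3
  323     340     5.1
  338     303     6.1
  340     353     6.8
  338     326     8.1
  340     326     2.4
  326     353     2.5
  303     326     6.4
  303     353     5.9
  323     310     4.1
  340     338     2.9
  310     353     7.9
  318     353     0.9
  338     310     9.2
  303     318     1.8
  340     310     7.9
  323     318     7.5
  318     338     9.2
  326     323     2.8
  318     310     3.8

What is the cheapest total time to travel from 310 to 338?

9.2 s

Running Dijkstra from 310:
310: 0
318: 3.8  (via 310)
323: 4.1  (via 310)
353: 4.7  (via 318)
303: 5.6  (via 318)
326: 6.9  (via 323)
340: 7.9  (via 310)
338: 9.2  (via 310)
Shortest route: 310–338 = 9.2 s.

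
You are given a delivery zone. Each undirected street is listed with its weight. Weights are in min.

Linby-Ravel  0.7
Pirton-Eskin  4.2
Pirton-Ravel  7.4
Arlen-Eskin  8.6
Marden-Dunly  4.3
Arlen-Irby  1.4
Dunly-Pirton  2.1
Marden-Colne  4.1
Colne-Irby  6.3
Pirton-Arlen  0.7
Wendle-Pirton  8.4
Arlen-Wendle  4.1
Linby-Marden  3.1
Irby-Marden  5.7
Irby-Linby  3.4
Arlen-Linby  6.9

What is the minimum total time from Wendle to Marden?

Enumerating some paths:
Wendle–Arlen–Irby–Linby–Marden: 4.1+1.4+3.4+3.1 = 12
Wendle–Pirton–Dunly–Marden: 8.4+2.1+4.3 = 14.8
Wendle–Arlen–Irby–Marden: 4.1+1.4+5.7 = 11.2
Wendle–Arlen–Linby–Marden: 4.1+6.9+3.1 = 14.1
Cheapest is Wendle–Arlen–Irby–Marden at 11.2 min.

11.2 min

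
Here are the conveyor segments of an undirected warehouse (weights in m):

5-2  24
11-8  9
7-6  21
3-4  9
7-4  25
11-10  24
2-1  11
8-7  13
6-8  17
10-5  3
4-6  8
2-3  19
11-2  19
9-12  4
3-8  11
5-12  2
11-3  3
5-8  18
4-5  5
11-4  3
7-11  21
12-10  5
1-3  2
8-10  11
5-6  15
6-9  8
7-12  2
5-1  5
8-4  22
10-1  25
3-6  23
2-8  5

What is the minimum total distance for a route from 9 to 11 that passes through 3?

16 m

Best 9 to 3: 9 → 12 → 5 → 1 → 3 costing 13
Best 3 to 11: 3 → 11 costing 3
Total via 3: 13 + 3 = 16 m.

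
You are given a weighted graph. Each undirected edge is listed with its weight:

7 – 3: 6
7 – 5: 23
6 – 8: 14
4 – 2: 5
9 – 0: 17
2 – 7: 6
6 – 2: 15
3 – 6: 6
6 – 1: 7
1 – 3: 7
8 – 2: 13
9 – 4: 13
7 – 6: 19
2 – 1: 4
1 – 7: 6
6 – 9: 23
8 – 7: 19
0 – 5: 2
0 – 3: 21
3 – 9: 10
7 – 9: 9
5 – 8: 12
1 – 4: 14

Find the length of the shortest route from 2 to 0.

Candidate routes:
2–8–5–0: 13+12+2 = 27
2–7–5–0: 6+23+2 = 31
The minimum is 27 via 2–8–5–0.

27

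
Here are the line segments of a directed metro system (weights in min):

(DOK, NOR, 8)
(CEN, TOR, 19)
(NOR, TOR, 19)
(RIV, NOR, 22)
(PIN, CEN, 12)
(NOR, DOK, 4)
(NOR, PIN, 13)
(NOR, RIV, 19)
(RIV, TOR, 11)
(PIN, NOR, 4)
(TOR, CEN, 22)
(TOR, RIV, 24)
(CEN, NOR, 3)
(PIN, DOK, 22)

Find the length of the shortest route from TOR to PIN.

Running Dijkstra from TOR:
TOR: 0
CEN: 22  (via TOR)
RIV: 24  (via TOR)
NOR: 25  (via CEN)
DOK: 29  (via NOR)
PIN: 38  (via NOR)
Shortest route: TOR–CEN–NOR–PIN = 38 min.

38 min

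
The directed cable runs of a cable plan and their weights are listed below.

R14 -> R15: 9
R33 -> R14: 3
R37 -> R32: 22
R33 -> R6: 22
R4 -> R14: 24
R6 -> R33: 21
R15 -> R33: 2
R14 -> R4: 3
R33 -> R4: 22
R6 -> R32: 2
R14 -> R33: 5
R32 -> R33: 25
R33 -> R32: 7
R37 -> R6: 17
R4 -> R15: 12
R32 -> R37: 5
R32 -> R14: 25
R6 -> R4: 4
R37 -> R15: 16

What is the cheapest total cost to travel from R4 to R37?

Running Dijkstra from R4:
R4: 0
R15: 12  (via R4)
R33: 14  (via R15)
R14: 17  (via R33)
R32: 21  (via R33)
R37: 26  (via R32)
Shortest route: R4 → R15 → R33 → R32 → R37 = 26.

26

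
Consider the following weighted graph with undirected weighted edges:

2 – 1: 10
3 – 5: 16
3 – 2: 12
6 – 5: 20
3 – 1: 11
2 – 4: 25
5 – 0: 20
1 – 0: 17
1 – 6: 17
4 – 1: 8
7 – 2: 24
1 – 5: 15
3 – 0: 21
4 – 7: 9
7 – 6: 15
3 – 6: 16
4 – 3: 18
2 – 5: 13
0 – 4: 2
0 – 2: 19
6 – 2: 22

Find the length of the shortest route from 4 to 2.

Running Dijkstra from 4:
4: 0
0: 2  (via 4)
1: 8  (via 4)
7: 9  (via 4)
2: 18  (via 1)
Shortest route: 4–1–2 = 18.

18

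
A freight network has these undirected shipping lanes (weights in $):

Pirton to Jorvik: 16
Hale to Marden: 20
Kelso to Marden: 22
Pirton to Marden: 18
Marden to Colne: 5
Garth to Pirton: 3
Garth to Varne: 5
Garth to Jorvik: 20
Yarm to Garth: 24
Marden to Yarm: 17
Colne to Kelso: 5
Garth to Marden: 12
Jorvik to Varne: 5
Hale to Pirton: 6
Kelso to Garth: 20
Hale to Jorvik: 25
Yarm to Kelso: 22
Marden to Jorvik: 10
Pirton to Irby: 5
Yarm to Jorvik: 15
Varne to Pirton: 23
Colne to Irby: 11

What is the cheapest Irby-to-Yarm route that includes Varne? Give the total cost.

Best Irby to Varne: Irby → Pirton → Garth → Varne costing 13
Best Varne to Yarm: Varne → Jorvik → Yarm costing 20
Total via Varne: 13 + 20 = $33.

$33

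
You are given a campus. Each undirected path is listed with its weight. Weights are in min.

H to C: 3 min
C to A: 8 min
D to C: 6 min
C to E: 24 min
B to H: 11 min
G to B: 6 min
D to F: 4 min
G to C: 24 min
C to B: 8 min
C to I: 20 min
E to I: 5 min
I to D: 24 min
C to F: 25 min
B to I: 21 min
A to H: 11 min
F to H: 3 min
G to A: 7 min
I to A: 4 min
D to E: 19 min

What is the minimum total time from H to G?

17 min

Compare a few routes:
H - B - G: 11+6 = 17
H - C - A - G: 3+8+7 = 18
H - F - D - C - B - G: 3+4+6+8+6 = 27
H - A - G: 11+7 = 18
Cheapest is H - B - G at 17 min.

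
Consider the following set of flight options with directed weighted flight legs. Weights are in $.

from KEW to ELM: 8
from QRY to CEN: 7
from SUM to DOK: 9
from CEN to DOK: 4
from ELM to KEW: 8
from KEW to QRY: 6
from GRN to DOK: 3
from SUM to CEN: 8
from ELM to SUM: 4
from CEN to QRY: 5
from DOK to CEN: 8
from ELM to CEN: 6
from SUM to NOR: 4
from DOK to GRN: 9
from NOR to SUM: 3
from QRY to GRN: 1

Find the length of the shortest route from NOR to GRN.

$17

Candidate routes:
NOR - SUM - CEN - QRY - GRN: 3+8+5+1 = 17
NOR - SUM - CEN - DOK - GRN: 3+8+4+9 = 24
NOR - SUM - DOK - GRN: 3+9+9 = 21
Cheapest is NOR - SUM - CEN - QRY - GRN at $17.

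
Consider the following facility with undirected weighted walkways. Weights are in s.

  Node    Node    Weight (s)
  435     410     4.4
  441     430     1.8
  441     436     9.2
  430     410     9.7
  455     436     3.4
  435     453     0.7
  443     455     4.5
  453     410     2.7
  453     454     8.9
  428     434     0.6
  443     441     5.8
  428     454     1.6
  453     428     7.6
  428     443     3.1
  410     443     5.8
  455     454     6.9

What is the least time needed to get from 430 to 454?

12.3 s

Running Dijkstra from 430:
430: 0
441: 1.8  (via 430)
443: 7.6  (via 441)
410: 9.7  (via 430)
428: 10.7  (via 443)
436: 11  (via 441)
434: 11.3  (via 428)
455: 12.1  (via 443)
454: 12.3  (via 428)
Shortest route: 430 → 441 → 443 → 428 → 454 = 12.3 s.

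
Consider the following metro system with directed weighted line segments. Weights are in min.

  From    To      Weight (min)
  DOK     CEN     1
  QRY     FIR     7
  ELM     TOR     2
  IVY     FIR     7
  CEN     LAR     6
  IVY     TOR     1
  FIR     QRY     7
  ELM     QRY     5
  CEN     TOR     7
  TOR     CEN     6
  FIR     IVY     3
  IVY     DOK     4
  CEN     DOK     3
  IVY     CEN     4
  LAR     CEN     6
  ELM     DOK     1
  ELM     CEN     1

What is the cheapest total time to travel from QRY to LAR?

20 min

Settle nodes by increasing distance from QRY:
QRY: 0
FIR: 7  (via QRY)
IVY: 10  (via FIR)
TOR: 11  (via IVY)
DOK: 14  (via IVY)
CEN: 14  (via IVY)
LAR: 20  (via CEN)
Shortest route: QRY–FIR–IVY–CEN–LAR = 20 min.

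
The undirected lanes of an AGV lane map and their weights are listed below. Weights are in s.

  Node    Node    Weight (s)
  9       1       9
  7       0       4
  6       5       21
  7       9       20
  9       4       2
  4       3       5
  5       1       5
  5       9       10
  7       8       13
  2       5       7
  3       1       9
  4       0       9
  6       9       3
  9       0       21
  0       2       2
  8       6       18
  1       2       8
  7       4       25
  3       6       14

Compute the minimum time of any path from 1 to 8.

27 s

Enumerating some paths:
1 - 2 - 0 - 7 - 8: 8+2+4+13 = 27
1 - 5 - 2 - 0 - 7 - 8: 5+7+2+4+13 = 31
1 - 9 - 6 - 8: 9+3+18 = 30
Cheapest is 1 - 2 - 0 - 7 - 8 at 27 s.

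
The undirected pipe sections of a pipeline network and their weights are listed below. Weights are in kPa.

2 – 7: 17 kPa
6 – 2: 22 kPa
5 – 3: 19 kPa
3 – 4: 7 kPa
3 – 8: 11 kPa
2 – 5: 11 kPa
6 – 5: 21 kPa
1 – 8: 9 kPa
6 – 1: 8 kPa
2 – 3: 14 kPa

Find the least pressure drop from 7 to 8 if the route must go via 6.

Shortest 7→6: 7–2–6 = 39
Shortest 6→8: 6–1–8 = 17
Total via 6: 39 + 17 = 56 kPa.

56 kPa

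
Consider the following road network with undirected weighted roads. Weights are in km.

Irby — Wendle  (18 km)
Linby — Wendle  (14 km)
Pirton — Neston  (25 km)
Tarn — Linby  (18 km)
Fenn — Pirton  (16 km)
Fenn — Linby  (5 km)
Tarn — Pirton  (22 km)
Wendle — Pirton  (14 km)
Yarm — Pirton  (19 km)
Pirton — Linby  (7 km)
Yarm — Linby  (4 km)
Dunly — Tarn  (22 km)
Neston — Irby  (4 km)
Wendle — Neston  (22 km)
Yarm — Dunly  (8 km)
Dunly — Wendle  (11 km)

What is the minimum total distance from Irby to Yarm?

36 km

Candidate routes:
Irby–Wendle–Linby–Yarm: 18+14+4 = 36
Irby–Wendle–Dunly–Yarm: 18+11+8 = 37
Irby–Neston–Pirton–Linby–Yarm: 4+25+7+4 = 40
Cheapest is Irby–Wendle–Linby–Yarm at 36 km.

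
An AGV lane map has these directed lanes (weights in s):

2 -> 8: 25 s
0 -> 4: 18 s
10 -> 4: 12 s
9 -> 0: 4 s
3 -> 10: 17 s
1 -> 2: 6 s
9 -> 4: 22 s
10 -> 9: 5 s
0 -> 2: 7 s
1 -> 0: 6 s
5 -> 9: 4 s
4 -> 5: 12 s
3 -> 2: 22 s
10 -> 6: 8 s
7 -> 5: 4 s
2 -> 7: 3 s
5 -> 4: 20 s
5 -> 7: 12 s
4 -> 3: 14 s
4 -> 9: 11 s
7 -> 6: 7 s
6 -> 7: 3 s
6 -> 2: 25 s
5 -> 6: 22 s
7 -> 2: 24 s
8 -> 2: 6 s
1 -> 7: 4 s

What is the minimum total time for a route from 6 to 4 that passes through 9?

33 s

Shortest 6→9: 6–7–5–9 = 11
Shortest 9→4: 9–4 = 22
Total via 9: 11 + 22 = 33 s.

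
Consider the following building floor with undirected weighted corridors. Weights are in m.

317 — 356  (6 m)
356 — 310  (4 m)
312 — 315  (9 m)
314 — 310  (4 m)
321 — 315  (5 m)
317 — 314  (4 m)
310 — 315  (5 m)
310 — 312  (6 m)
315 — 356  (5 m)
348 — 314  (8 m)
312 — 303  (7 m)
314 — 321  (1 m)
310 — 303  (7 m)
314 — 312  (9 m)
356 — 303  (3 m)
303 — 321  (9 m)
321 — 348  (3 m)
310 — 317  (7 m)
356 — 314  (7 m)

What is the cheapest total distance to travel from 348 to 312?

13 m

Running Dijkstra from 348:
348: 0
321: 3  (via 348)
314: 4  (via 321)
317: 8  (via 314)
315: 8  (via 321)
310: 8  (via 314)
356: 11  (via 314)
303: 12  (via 321)
312: 13  (via 314)
Shortest route: 348–321–314–312 = 13 m.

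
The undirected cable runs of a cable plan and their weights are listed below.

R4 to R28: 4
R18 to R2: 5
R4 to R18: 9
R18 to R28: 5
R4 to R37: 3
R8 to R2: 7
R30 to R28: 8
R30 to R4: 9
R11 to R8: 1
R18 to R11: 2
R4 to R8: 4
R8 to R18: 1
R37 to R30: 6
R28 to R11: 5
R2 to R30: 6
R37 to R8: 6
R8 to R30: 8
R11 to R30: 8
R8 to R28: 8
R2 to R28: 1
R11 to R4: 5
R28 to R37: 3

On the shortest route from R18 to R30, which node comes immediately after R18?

Enumerating some paths:
R18–R8–R30: 1+8 = 9
R18–R2–R30: 5+6 = 11
R18–R11–R30: 2+8 = 10
R18–R8–R11–R30: 1+1+8 = 10
The minimum is 9 via R18–R8–R30.
So from R18 the first move is to R8.

R8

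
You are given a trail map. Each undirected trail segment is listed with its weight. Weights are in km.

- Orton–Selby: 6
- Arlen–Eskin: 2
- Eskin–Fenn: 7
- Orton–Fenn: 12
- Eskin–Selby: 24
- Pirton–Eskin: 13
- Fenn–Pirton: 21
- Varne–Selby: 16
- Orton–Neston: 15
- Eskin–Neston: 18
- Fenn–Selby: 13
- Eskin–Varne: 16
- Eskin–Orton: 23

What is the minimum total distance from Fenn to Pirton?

20 km

Settle nodes by increasing distance from Fenn:
Fenn: 0
Eskin: 7  (via Fenn)
Arlen: 9  (via Eskin)
Orton: 12  (via Fenn)
Selby: 13  (via Fenn)
Pirton: 20  (via Eskin)
Shortest route: Fenn → Eskin → Pirton = 20 km.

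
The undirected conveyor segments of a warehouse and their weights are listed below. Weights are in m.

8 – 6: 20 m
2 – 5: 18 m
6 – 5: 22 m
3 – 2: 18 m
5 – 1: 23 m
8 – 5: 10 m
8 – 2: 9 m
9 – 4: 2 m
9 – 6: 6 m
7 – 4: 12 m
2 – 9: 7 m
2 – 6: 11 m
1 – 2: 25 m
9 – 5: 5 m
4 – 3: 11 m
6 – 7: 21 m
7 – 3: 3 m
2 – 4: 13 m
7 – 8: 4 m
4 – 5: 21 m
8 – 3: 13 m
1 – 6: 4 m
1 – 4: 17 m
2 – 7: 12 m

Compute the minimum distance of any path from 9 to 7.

Compare a few routes:
9 → 4 → 3 → 7: 2+11+3 = 16
9 → 4 → 7: 2+12 = 14
9 → 5 → 8 → 7: 5+10+4 = 19
9 → 2 → 7: 7+12 = 19
Cheapest is 9 → 4 → 7 at 14 m.

14 m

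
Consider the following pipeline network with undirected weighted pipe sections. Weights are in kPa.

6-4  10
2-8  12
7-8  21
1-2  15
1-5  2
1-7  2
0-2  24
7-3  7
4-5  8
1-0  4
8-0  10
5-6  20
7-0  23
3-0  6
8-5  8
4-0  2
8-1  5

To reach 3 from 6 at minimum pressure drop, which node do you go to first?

4

Compare a few routes:
6 → 4 → 0 → 3: 10+2+6 = 18
6 → 4 → 5 → 1 → 0 → 3: 10+8+2+4+6 = 30
6 → 4 → 0 → 1 → 7 → 3: 10+2+4+2+7 = 25
6 → 4 → 5 → 1 → 7 → 3: 10+8+2+2+7 = 29
The minimum is 18 kPa via 6 → 4 → 0 → 3.
So from 6 the first move is to 4.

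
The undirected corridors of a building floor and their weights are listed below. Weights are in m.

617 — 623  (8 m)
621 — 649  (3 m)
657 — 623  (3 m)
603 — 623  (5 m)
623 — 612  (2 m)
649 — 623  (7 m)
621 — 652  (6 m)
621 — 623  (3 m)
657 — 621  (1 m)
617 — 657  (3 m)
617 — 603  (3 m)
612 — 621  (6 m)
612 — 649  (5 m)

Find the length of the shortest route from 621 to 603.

Shortest distances from 621:
621: 0
657: 1  (via 621)
623: 3  (via 621)
649: 3  (via 621)
617: 4  (via 657)
612: 5  (via 623)
652: 6  (via 621)
603: 7  (via 617)
Shortest route: 621–657–617–603 = 7 m.

7 m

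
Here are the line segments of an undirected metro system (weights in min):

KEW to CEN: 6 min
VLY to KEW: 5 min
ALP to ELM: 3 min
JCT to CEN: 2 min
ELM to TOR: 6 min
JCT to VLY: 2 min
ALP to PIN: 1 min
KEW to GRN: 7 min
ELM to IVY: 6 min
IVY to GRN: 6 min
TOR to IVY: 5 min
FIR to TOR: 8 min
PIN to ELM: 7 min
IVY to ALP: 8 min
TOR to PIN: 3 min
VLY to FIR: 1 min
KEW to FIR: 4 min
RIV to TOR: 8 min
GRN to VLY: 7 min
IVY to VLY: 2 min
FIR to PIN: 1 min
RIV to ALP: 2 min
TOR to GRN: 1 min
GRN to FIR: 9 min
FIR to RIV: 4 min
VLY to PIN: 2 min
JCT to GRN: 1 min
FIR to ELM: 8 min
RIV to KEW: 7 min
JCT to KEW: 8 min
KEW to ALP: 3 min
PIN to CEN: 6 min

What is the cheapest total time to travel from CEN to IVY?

6 min

Running Dijkstra from CEN:
CEN: 0
JCT: 2  (via CEN)
GRN: 3  (via JCT)
TOR: 4  (via GRN)
VLY: 4  (via JCT)
FIR: 5  (via VLY)
PIN: 6  (via CEN)
IVY: 6  (via VLY)
Shortest route: CEN–JCT–VLY–IVY = 6 min.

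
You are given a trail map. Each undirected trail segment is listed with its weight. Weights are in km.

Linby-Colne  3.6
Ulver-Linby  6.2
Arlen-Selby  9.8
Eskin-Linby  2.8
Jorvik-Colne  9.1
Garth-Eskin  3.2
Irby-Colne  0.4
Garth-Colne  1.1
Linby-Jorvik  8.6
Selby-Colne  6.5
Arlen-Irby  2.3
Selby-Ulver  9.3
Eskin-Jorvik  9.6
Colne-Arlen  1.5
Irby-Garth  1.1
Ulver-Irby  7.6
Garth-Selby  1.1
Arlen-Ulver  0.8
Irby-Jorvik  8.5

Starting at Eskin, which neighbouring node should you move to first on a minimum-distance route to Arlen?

Enumerating some paths:
Eskin - Garth - Irby - Arlen: 3.2+1.1+2.3 = 6.6
Eskin - Garth - Colne - Arlen: 3.2+1.1+1.5 = 5.8
Eskin - Garth - Irby - Colne - Arlen: 3.2+1.1+0.4+1.5 = 6.2
The minimum is 5.8 km via Eskin - Garth - Colne - Arlen.
So from Eskin the first move is to Garth.

Garth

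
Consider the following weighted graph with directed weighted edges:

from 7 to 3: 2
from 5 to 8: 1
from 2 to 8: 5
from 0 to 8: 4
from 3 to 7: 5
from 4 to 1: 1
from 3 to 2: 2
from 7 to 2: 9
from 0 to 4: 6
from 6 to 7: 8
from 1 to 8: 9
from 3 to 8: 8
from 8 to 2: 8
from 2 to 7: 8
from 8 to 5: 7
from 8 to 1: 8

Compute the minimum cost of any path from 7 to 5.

16

Running Dijkstra from 7:
7: 0
3: 2  (via 7)
2: 4  (via 3)
8: 9  (via 2)
5: 16  (via 8)
Shortest route: 7–3–2–8–5 = 16.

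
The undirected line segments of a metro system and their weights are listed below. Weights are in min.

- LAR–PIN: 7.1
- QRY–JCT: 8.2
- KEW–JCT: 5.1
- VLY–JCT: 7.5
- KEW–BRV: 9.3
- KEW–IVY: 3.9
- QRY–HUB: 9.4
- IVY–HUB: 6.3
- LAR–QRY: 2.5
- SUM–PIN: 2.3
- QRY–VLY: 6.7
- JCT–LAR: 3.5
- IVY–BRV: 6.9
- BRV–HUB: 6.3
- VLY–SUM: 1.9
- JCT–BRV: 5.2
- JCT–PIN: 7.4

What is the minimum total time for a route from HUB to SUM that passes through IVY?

24.7 min

Best HUB to IVY: HUB → IVY costing 6.3
Shortest IVY→SUM: IVY → KEW → JCT → VLY → SUM = 18.4
Total via IVY: 6.3 + 18.4 = 24.7 min.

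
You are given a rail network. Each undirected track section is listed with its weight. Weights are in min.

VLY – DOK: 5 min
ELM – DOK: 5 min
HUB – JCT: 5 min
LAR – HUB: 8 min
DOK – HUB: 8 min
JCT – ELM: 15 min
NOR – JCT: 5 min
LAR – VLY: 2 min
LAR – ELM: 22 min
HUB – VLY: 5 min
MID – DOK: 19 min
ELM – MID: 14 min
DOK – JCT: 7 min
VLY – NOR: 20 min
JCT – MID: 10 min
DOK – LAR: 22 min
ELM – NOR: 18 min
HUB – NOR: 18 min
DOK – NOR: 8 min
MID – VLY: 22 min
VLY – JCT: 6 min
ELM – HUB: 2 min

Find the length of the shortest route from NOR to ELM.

12 min

Compare a few routes:
NOR → DOK → HUB → ELM: 8+8+2 = 18
NOR → JCT → HUB → ELM: 5+5+2 = 12
NOR → DOK → ELM: 8+5 = 13
NOR → JCT → DOK → ELM: 5+7+5 = 17
The minimum is 12 min via NOR → JCT → HUB → ELM.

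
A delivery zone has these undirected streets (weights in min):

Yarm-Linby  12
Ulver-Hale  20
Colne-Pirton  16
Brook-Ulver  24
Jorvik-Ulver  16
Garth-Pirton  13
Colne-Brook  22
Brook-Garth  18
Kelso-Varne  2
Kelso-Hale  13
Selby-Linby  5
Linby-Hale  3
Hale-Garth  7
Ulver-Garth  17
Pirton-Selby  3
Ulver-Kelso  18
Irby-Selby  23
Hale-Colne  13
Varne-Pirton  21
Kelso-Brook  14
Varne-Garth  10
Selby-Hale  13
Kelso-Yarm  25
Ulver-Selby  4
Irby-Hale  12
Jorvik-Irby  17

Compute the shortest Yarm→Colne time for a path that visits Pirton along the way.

36 min

Shortest Yarm→Pirton: Yarm → Linby → Selby → Pirton = 20
Shortest Pirton→Colne: Pirton → Colne = 16
Total via Pirton: 20 + 16 = 36 min.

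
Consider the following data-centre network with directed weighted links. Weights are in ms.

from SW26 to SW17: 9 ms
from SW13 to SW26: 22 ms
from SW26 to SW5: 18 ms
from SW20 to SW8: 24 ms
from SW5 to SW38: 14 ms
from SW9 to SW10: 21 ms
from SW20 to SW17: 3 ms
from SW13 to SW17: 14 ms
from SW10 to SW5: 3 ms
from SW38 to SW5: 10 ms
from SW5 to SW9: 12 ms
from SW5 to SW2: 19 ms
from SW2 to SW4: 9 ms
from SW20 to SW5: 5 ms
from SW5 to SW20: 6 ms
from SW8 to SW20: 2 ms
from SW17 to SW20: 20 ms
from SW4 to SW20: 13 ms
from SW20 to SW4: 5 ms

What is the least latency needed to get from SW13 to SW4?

Compare a few routes:
SW13 → SW26 → SW17 → SW20 → SW4: 22+9+20+5 = 56
SW13 → SW26 → SW5 → SW20 → SW4: 22+18+6+5 = 51
SW13 → SW17 → SW20 → SW5 → SW2 → SW4: 14+20+5+19+9 = 67
SW13 → SW17 → SW20 → SW4: 14+20+5 = 39
Cheapest is SW13 → SW17 → SW20 → SW4 at 39 ms.

39 ms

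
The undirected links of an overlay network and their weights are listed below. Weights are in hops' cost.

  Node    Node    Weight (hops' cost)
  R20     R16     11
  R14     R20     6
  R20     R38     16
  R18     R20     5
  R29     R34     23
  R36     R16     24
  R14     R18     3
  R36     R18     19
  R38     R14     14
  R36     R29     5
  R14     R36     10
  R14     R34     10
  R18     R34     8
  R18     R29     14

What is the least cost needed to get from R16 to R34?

24 hops' cost

Compare a few routes:
R16 → R20 → R14 → R34: 11+6+10 = 27
R16 → R20 → R18 → R34: 11+5+8 = 24
R16 → R20 → R18 → R14 → R34: 11+5+3+10 = 29
R16 → R20 → R14 → R18 → R34: 11+6+3+8 = 28
The minimum is 24 hops' cost via R16 → R20 → R18 → R34.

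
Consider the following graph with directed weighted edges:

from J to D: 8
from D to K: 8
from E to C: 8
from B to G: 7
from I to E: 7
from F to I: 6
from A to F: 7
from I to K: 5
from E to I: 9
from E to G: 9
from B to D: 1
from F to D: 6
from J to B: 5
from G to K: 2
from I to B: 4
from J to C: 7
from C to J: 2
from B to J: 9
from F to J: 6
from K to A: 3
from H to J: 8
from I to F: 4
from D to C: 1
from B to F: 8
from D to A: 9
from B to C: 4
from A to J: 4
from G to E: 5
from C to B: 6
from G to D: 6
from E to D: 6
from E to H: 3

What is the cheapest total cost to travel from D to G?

Enumerating some paths:
D - K - A - J - B - G: 8+3+4+5+7 = 27
D - A - J - B - G: 9+4+5+7 = 25
D - C - B - G: 1+6+7 = 14
D - C - J - B - G: 1+2+5+7 = 15
The minimum is 14 via D - C - B - G.

14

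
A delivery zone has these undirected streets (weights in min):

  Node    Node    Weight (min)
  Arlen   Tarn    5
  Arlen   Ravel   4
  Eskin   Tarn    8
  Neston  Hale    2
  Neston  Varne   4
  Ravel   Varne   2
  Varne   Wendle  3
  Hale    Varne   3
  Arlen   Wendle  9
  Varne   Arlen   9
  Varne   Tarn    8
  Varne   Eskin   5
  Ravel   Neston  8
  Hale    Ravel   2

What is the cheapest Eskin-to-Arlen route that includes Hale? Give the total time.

14 min

Shortest Eskin→Hale: Eskin → Varne → Hale = 8
Best Hale to Arlen: Hale → Ravel → Arlen costing 6
Total via Hale: 8 + 6 = 14 min.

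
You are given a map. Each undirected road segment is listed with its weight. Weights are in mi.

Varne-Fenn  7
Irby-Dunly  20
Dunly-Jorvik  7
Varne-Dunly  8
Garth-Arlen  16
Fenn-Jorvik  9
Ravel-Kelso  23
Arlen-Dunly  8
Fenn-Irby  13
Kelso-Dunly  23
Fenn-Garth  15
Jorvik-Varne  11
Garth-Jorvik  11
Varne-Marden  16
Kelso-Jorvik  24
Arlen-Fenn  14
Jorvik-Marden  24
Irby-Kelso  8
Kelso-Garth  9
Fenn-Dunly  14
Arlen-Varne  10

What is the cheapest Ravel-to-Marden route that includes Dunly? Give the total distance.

Shortest Ravel→Dunly: Ravel–Kelso–Dunly = 46
Shortest Dunly→Marden: Dunly–Varne–Marden = 24
Total via Dunly: 46 + 24 = 70 mi.

70 mi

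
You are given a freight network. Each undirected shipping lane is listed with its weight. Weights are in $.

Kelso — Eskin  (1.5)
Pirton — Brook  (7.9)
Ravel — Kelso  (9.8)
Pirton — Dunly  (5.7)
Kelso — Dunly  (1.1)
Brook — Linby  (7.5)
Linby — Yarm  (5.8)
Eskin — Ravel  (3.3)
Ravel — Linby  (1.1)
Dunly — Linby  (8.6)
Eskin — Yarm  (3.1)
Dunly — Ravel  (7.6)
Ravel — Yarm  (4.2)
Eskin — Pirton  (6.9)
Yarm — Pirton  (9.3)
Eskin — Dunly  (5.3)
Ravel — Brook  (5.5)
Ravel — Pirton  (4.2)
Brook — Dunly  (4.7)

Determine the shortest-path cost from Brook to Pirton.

$7.9

Enumerating some paths:
Brook–Pirton: 7.9 = 7.9
Brook–Ravel–Pirton: 5.5+4.2 = 9.7
The minimum is $7.9 via Brook–Pirton.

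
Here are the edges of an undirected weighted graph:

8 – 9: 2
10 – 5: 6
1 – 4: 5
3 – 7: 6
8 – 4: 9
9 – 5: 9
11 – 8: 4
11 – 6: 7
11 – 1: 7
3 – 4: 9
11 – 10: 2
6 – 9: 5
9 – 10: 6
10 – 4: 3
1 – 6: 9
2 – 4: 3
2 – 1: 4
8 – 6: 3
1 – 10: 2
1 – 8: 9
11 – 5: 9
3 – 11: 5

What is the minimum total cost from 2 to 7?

18

Compare a few routes:
2–4–3–7: 3+9+6 = 18
2–1–10–11–3–7: 4+2+2+5+6 = 19
The minimum is 18 via 2–4–3–7.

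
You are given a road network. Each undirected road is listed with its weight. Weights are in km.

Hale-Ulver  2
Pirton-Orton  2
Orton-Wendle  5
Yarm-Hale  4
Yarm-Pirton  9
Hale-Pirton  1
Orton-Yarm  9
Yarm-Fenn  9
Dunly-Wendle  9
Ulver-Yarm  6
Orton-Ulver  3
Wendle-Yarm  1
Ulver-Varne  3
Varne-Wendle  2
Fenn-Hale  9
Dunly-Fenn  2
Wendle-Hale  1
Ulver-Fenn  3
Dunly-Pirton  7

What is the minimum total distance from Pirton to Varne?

Settle nodes by increasing distance from Pirton:
Pirton: 0
Hale: 1  (via Pirton)
Wendle: 2  (via Hale)
Orton: 2  (via Pirton)
Yarm: 3  (via Wendle)
Ulver: 3  (via Hale)
Varne: 4  (via Wendle)
Shortest route: Pirton → Hale → Wendle → Varne = 4 km.

4 km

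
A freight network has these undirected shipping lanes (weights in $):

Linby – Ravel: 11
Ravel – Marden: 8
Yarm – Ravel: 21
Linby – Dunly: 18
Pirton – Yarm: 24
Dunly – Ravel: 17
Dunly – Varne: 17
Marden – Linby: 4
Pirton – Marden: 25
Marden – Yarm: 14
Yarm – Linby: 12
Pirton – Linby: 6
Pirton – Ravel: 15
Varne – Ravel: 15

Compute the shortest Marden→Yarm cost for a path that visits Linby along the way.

$16

Shortest Marden→Linby: Marden → Linby = 4
Best Linby to Yarm: Linby → Yarm costing 12
Total via Linby: 4 + 12 = $16.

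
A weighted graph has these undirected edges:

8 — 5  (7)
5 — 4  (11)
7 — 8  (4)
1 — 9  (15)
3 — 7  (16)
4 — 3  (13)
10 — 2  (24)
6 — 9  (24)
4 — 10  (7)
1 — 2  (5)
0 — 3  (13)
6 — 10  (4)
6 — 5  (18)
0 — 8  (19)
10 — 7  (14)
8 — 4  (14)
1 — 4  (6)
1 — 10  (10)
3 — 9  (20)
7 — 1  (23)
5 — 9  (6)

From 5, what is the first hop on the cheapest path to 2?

Compare a few routes:
5 → 8 → 4 → 1 → 2: 7+14+6+5 = 32
5 → 4 → 1 → 2: 11+6+5 = 22
5 → 9 → 1 → 2: 6+15+5 = 26
The minimum is 22 via 5 → 4 → 1 → 2.
So from 5 the first move is to 4.

4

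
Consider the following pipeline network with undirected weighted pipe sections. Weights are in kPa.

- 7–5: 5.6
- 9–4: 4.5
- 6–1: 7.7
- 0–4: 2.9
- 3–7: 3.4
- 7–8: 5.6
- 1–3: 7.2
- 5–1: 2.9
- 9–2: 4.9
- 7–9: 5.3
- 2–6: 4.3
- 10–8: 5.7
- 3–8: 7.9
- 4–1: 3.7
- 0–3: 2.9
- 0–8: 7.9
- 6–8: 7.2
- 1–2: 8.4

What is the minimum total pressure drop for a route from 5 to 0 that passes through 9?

Best 5 to 9: 5–7–9 costing 10.9
Shortest 9→0: 9–4–0 = 7.4
Total via 9: 10.9 + 7.4 = 18.3 kPa.

18.3 kPa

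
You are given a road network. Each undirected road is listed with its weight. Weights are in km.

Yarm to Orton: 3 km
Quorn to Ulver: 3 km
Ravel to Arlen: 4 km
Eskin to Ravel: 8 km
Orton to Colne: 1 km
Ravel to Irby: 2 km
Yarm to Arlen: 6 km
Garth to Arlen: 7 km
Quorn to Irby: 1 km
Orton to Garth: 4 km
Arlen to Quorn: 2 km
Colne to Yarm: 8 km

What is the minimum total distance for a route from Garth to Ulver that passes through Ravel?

17 km

Best Garth to Ravel: Garth → Arlen → Ravel costing 11
Shortest Ravel→Ulver: Ravel → Irby → Quorn → Ulver = 6
Total via Ravel: 11 + 6 = 17 km.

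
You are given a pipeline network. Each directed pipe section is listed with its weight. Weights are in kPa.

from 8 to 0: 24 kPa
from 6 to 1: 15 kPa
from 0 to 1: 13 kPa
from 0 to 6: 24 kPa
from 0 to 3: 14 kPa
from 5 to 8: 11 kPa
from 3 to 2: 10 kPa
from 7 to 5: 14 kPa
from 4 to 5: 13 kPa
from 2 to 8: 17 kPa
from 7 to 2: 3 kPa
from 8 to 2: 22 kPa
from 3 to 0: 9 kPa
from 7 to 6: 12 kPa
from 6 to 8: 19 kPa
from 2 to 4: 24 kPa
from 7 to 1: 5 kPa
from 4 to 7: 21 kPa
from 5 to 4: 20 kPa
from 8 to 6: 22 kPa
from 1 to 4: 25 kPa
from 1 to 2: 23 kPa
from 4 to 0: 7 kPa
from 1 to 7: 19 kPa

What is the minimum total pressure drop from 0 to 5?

Shortest distances from 0:
0: 0
1: 13  (via 0)
3: 14  (via 0)
2: 24  (via 3)
6: 24  (via 0)
7: 32  (via 1)
4: 38  (via 1)
8: 41  (via 2)
5: 46  (via 7)
Shortest route: 0 → 1 → 7 → 5 = 46 kPa.

46 kPa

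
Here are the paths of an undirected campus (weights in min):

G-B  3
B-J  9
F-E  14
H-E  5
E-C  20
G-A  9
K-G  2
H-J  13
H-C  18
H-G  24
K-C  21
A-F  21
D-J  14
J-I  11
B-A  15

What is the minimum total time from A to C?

32 min

Settle nodes by increasing distance from A:
A: 0
G: 9  (via A)
K: 11  (via G)
B: 12  (via G)
F: 21  (via A)
J: 21  (via B)
C: 32  (via K)
Shortest route: A → G → K → C = 32 min.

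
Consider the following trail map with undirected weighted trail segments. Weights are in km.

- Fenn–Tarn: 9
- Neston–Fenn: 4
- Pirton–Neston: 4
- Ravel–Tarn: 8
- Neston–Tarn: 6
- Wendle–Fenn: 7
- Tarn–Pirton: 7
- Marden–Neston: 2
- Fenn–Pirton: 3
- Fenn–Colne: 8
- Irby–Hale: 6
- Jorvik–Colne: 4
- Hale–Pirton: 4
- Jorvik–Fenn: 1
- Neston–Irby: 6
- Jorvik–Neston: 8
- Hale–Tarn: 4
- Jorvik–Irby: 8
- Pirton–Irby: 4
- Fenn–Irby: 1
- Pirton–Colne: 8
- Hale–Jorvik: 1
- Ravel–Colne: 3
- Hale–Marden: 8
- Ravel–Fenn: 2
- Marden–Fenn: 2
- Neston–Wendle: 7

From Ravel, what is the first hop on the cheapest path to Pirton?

Fenn

Candidate routes:
Ravel → Fenn → Marden → Neston → Pirton: 2+2+2+4 = 10
Ravel → Fenn → Irby → Pirton: 2+1+4 = 7
Ravel → Fenn → Pirton: 2+3 = 5
Ravel → Fenn → Jorvik → Hale → Pirton: 2+1+1+4 = 8
Cheapest is Ravel → Fenn → Pirton at 5 km.
So from Ravel the first move is to Fenn.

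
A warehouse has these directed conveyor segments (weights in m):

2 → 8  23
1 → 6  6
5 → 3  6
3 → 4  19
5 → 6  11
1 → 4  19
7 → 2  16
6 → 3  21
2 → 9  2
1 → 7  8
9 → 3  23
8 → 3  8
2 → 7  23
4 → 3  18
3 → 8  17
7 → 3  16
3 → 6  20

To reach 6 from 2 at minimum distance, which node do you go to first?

9

Enumerating some paths:
2–7–3–6: 23+16+20 = 59
2–9–3–6: 2+23+20 = 45
2–8–3–6: 23+8+20 = 51
Cheapest is 2–9–3–6 at 45 m.
So from 2 the first move is to 9.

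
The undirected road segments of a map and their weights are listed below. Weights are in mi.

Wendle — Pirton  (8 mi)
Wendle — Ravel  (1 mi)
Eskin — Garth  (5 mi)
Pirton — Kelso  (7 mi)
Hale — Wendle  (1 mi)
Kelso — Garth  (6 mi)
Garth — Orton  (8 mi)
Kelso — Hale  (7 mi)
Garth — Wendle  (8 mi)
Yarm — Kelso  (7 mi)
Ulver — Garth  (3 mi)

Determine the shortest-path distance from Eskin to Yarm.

18 mi

Shortest distances from Eskin:
Eskin: 0
Garth: 5  (via Eskin)
Ulver: 8  (via Garth)
Kelso: 11  (via Garth)
Wendle: 13  (via Garth)
Orton: 13  (via Garth)
Ravel: 14  (via Wendle)
Hale: 14  (via Wendle)
Pirton: 18  (via Kelso)
Yarm: 18  (via Kelso)
Shortest route: Eskin–Garth–Kelso–Yarm = 18 mi.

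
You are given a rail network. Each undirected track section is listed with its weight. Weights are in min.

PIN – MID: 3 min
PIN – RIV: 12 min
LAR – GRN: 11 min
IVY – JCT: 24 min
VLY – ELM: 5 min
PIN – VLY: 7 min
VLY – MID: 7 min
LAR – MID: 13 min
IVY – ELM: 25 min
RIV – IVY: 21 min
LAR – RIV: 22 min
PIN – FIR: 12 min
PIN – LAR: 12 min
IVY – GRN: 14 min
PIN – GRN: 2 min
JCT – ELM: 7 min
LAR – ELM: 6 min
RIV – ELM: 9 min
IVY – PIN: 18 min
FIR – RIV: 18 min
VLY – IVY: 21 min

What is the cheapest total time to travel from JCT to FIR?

Enumerating some paths:
JCT - ELM - RIV - FIR: 7+9+18 = 34
JCT - ELM - VLY - PIN - FIR: 7+5+7+12 = 31
The minimum is 31 min via JCT - ELM - VLY - PIN - FIR.

31 min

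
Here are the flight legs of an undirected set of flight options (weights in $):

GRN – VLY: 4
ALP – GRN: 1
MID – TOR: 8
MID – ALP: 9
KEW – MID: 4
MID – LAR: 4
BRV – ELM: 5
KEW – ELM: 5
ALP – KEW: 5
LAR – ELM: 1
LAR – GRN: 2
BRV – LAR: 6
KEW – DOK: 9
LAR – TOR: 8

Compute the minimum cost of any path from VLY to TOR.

Running Dijkstra from VLY:
VLY: 0
GRN: 4  (via VLY)
ALP: 5  (via GRN)
LAR: 6  (via GRN)
ELM: 7  (via LAR)
MID: 10  (via LAR)
KEW: 10  (via ALP)
BRV: 12  (via LAR)
TOR: 14  (via LAR)
Shortest route: VLY–GRN–LAR–TOR = $14.

$14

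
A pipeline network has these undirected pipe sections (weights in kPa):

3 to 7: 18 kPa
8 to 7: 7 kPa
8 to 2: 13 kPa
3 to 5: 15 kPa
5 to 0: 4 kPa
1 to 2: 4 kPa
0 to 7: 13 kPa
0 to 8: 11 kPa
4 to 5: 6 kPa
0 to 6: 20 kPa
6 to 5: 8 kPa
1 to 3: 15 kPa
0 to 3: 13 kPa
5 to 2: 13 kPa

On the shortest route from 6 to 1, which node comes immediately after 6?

5

Candidate routes:
6–5–2–1: 8+13+4 = 25
6–5–0–8–2–1: 8+4+11+13+4 = 40
6–5–3–1: 8+15+15 = 38
Cheapest is 6–5–2–1 at 25 kPa.
So from 6 the first move is to 5.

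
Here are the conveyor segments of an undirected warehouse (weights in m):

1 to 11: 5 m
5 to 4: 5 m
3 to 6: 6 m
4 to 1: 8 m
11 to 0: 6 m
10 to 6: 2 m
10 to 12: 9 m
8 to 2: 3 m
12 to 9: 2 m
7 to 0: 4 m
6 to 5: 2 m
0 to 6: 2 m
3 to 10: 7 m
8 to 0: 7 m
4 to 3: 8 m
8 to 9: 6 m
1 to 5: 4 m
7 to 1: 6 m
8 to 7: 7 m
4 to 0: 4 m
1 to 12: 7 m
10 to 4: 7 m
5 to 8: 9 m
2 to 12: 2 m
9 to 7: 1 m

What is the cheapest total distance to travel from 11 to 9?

11 m

Running Dijkstra from 11:
11: 0
1: 5  (via 11)
0: 6  (via 11)
6: 8  (via 0)
5: 9  (via 1)
4: 10  (via 0)
7: 10  (via 0)
10: 10  (via 6)
9: 11  (via 7)
Shortest route: 11 → 0 → 7 → 9 = 11 m.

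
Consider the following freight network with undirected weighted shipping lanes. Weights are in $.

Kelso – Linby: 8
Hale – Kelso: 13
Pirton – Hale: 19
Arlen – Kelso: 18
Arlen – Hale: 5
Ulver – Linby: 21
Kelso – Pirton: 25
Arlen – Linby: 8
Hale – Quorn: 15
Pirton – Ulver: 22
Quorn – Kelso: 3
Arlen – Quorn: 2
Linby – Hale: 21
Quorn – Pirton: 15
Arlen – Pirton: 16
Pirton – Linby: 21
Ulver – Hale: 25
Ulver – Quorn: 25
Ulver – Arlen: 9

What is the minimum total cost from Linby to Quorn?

Settle nodes by increasing distance from Linby:
Linby: 0
Arlen: 8  (via Linby)
Kelso: 8  (via Linby)
Quorn: 10  (via Arlen)
Shortest route: Linby → Arlen → Quorn = $10.

$10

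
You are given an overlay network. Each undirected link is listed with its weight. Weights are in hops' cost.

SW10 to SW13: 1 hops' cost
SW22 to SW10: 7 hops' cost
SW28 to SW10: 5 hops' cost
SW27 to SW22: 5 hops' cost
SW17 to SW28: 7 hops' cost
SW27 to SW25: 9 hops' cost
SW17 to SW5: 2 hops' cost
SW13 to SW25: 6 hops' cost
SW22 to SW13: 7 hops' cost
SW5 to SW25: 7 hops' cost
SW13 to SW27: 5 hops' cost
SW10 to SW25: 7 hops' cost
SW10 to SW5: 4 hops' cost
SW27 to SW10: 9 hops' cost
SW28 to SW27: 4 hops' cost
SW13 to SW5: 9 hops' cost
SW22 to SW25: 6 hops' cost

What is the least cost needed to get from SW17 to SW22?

Shortest distances from SW17:
SW17: 0
SW5: 2  (via SW17)
SW10: 6  (via SW5)
SW28: 7  (via SW17)
SW13: 7  (via SW10)
SW25: 9  (via SW5)
SW27: 11  (via SW28)
SW22: 13  (via SW10)
Shortest route: SW17–SW5–SW10–SW22 = 13 hops' cost.

13 hops' cost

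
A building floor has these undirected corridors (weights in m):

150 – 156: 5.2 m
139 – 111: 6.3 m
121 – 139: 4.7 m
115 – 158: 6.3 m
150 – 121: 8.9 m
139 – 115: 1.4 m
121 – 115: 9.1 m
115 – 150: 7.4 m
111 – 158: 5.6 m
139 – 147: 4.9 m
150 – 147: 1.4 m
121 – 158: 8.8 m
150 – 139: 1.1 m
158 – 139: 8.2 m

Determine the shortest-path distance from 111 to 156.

Candidate routes:
111 → 158 → 115 → 139 → 150 → 156: 5.6+6.3+1.4+1.1+5.2 = 19.6
111 → 158 → 139 → 150 → 156: 5.6+8.2+1.1+5.2 = 20.1
111 → 139 → 147 → 150 → 156: 6.3+4.9+1.4+5.2 = 17.8
111 → 139 → 150 → 156: 6.3+1.1+5.2 = 12.6
The minimum is 12.6 m via 111 → 139 → 150 → 156.

12.6 m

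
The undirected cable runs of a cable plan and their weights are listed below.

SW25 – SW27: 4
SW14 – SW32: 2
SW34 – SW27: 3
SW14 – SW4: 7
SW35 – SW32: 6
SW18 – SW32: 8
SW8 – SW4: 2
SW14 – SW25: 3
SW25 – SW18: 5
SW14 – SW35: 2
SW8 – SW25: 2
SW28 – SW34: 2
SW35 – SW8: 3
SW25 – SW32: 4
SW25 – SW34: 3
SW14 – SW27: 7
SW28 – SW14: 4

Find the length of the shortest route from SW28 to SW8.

Shortest distances from SW28:
SW28: 0
SW34: 2  (via SW28)
SW14: 4  (via SW28)
SW25: 5  (via SW34)
SW27: 5  (via SW34)
SW32: 6  (via SW14)
SW35: 6  (via SW14)
SW8: 7  (via SW25)
Shortest route: SW28–SW34–SW25–SW8 = 7.

7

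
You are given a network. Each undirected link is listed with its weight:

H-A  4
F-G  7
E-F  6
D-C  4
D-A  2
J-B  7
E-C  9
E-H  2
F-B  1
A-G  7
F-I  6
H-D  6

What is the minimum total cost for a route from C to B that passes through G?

21

Shortest C→G: C–D–A–G = 13
Shortest G→B: G–F–B = 8
Total via G: 13 + 8 = 21.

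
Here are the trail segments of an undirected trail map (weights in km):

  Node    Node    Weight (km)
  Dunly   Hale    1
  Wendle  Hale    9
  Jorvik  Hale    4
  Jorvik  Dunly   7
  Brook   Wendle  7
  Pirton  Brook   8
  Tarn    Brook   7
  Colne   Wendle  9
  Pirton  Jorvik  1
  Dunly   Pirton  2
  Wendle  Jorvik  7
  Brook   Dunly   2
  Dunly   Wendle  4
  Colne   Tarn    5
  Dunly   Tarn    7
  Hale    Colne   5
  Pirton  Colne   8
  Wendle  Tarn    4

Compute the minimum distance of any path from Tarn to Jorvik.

Compare a few routes:
Tarn → Dunly → Pirton → Jorvik: 7+2+1 = 10
Tarn → Wendle → Dunly → Pirton → Jorvik: 4+4+2+1 = 11
Tarn → Wendle → Jorvik: 4+7 = 11
The minimum is 10 km via Tarn → Dunly → Pirton → Jorvik.

10 km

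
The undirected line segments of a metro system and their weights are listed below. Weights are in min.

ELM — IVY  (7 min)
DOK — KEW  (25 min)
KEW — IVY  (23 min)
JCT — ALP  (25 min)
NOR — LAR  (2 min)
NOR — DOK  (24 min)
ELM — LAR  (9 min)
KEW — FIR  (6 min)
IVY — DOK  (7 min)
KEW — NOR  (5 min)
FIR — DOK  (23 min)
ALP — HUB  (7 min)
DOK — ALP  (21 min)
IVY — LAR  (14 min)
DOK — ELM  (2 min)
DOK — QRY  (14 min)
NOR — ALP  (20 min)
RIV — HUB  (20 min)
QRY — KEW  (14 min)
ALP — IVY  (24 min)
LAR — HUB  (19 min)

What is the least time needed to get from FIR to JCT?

Compare a few routes:
FIR–KEW–NOR–LAR–ELM–DOK–ALP–JCT: 6+5+2+9+2+21+25 = 70
FIR–KEW–NOR–ALP–JCT: 6+5+20+25 = 56
FIR–DOK–ALP–JCT: 23+21+25 = 69
FIR–KEW–NOR–LAR–HUB–ALP–JCT: 6+5+2+19+7+25 = 64
The minimum is 56 min via FIR–KEW–NOR–ALP–JCT.

56 min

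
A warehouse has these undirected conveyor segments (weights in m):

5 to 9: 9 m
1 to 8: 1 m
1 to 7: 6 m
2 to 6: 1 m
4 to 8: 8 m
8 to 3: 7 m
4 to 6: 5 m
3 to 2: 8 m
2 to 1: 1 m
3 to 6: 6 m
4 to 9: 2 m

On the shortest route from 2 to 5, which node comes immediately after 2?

6

Compare a few routes:
2–6–4–9–5: 1+5+2+9 = 17
2–1–8–4–9–5: 1+1+8+2+9 = 21
The minimum is 17 m via 2–6–4–9–5.
So from 2 the first move is to 6.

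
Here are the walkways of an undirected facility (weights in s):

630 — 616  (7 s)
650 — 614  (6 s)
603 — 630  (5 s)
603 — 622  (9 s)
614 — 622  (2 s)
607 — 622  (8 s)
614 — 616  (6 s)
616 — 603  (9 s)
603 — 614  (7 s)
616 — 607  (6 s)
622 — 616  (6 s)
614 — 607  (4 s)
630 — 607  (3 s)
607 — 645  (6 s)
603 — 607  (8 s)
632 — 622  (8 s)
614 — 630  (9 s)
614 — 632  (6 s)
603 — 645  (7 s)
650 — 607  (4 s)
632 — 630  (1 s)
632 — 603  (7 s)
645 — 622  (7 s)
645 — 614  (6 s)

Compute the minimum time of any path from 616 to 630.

7 s

Enumerating some paths:
616–630: 7 = 7
616–614–607–630: 6+4+3 = 13
616–607–630: 6+3 = 9
616–614–632–630: 6+6+1 = 13
Cheapest is 616–630 at 7 s.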